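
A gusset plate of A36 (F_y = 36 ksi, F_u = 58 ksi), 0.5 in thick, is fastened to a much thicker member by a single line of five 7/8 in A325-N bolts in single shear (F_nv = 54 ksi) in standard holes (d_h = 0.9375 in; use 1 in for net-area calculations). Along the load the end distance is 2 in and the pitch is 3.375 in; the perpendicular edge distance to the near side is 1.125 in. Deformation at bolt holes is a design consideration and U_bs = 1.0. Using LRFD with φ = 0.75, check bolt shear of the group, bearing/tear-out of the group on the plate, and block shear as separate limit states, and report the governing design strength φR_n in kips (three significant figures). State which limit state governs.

Bolt shear: A_b = π·0.875²/4 = 0.6013 in²; R_n = 54 × 0.6013 × 5 × 1 = 162.4 kips → 0.75 × 162.4 = 122 kips.
Bearing: edge l_c = 1.531, r_n = 53.29 kips; interior l_c = 2.438, r_n = 60.9 kips; R_n = 53.29 + 4·60.9 = 296.9 kips → 223 kips.
Block shear: A_gv = 7.75, A_nv = 5.5, A_nt = 0.3125 in²; R_n = min(0.6F_uA_nv, 0.6F_yA_gv) + U_bs·F_u·A_nt = 185.5 kips → 139 kips.
Bolt shear governs: 122 kips.

122 kips (bolt shear governs)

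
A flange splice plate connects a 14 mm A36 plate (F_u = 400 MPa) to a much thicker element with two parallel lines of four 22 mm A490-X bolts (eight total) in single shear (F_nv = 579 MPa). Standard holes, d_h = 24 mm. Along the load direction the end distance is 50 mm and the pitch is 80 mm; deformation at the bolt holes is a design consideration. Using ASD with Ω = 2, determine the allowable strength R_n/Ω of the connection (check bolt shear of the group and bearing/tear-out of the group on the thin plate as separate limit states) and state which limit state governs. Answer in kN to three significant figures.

880 kN (bolt shear governs)

Bolt shear: A_b = π·22²/4 = 380.1 mm²; R_n = 579 × 380.1 × 8 × 1 / 1000 = 1761 kN → 1761 / 2 = 880 kN.
Bearing (1.2 l_c t F_u ≤ 2.4 d t F_u): upper limit = 2.4·22·14·400 / 1000 = 295.7 kN.
  Edge l_c = 50 − 24/2 = 38 → r_n = 255.4 kN; interior l_c = 80 − 24 = 56 → r_n = 295.7 kN.
  R_n,bearing = 2·255.4 + 6·295.7 = 2285 kN → 2285 / 2 = 1140 kN.
Bolt shear governs: 880 kN.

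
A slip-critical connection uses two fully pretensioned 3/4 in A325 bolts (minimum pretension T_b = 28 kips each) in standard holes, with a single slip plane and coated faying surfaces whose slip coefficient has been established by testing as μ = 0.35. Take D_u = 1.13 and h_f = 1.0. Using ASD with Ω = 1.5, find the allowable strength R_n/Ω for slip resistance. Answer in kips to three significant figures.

14.8 kips

R_n = μ · D_u · h_f · T_b · n_s · n_b = 0.35 × 1.13 × 1.0 × 28 × 1 × 2 = 22.15 kips.
Allowable strength R_n/Ω = 22.15 / 1.5 = 14.8 kips.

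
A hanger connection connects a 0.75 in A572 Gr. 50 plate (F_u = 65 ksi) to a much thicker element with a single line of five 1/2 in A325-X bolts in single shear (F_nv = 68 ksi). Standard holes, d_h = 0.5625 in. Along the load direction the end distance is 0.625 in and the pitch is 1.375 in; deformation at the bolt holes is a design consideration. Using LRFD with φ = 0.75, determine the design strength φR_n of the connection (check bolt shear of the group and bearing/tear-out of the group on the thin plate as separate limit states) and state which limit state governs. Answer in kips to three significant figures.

Bolt shear: A_b = π·0.5²/4 = 0.1963 in²; R_n = 68 × 0.1963 × 5 × 1 = 66.76 kips → 0.75 × 66.76 = 50.1 kips.
Bearing (1.2 l_c t F_u ≤ 2.4 d t F_u): upper limit = 2.4·0.5·0.75·65 = 58.5 kips.
  Edge l_c = 0.625 − 0.5625/2 = 0.3438 → r_n = 20.11 kips; interior l_c = 1.375 − 0.5625 = 0.8125 → r_n = 47.53 kips.
  R_n,bearing = 1·20.11 + 4·47.53 = 210.2 kips → 0.75 × 210.2 = 158 kips.
Bolt shear governs: 50.1 kips.

50.1 kips (bolt shear governs)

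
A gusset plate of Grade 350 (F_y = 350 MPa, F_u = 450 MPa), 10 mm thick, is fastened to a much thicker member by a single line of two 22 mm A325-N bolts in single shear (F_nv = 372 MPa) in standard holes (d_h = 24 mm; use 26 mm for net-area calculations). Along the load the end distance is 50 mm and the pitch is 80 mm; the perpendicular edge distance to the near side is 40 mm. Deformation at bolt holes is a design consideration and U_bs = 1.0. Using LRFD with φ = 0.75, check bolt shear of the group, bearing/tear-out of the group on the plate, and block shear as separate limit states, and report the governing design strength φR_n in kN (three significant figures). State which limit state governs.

Bolt shear: A_b = π·22²/4 = 380.1 mm²; R_n = 372 × 380.1 × 2 × 1 / 1000 = 282.8 kN → 0.75 × 282.8 = 212 kN.
Bearing: edge l_c = 38, r_n = 205.2 kN; interior l_c = 56, r_n = 237.6 kN; R_n = 205.2 + 1·237.6 = 442.8 kN → 332 kN.
Block shear: A_gv = 1300, A_nv = 910, A_nt = 270 mm²; R_n = min(0.6F_uA_nv, 0.6F_yA_gv) + U_bs·F_u·A_nt = 367.2 kN → 275 kN.
Bolt shear governs: 212 kN.

212 kN (bolt shear governs)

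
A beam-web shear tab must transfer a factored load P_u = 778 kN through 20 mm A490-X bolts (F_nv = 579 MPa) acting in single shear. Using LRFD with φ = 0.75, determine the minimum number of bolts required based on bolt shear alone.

6 bolts

A_b = π·20²/4 = 314.2 mm².
Per-bolt design strength φR_n = 0.75 × 579 × 314.2 × 1 / 1000 = 136.4 kN.
n ≥ 778 / 136.4 = 5.703 → use 6 bolts.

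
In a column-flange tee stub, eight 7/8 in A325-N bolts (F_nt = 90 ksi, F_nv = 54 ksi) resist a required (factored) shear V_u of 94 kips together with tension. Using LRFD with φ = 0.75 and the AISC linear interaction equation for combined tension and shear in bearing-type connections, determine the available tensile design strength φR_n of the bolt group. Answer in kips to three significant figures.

A_b = π·0.875²/4 = 0.6013 in²; f_rv = 94 / (8 × 0.6013) = 19.54 ksi.
F'_nt = 1.3 F_nt − (F_nt / φF_nv) f_rv = 1.3·90 − (90/(0.75·54))·19.54 = 73.58 ksi, capped at F_nt → F'_nt = 73.58 ksi.
R_n = F'_nt · A_b · n = 73.58 × 0.6013 × 8 = 353.9 kips.
Design strength φR_n = 0.75 × 353.9 = 265 kips.

265 kips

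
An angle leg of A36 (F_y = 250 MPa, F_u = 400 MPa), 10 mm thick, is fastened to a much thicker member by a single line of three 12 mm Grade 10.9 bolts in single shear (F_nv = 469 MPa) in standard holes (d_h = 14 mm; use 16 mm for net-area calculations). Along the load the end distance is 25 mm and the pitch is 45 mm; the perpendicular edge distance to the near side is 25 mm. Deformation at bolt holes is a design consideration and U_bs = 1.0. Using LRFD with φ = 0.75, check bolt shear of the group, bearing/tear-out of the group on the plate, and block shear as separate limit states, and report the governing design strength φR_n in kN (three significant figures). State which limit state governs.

Bolt shear: A_b = π·12²/4 = 113.1 mm²; R_n = 469 × 113.1 × 3 × 1 / 1000 = 159.1 kN → 0.75 × 159.1 = 119 kN.
Bearing: edge l_c = 18, r_n = 86.4 kN; interior l_c = 31, r_n = 115.2 kN; R_n = 86.4 + 2·115.2 = 316.8 kN → 238 kN.
Block shear: A_gv = 1150, A_nv = 750, A_nt = 170 mm²; R_n = min(0.6F_uA_nv, 0.6F_yA_gv) + U_bs·F_u·A_nt = 240.5 kN → 180 kN.
Bolt shear governs: 119 kN.

119 kN (bolt shear governs)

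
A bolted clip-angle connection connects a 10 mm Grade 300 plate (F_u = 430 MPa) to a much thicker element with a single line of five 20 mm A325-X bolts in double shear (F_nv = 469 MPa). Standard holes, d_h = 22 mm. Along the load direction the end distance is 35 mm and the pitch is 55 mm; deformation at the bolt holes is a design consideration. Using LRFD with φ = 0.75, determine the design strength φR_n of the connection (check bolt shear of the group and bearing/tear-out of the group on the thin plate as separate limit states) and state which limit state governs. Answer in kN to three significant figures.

Bolt shear: A_b = π·20²/4 = 314.2 mm²; R_n = 469 × 314.2 × 5 × 2 / 1000 = 1473 kN → 0.75 × 1473 = 1110 kN.
Bearing (1.2 l_c t F_u ≤ 2.4 d t F_u): upper limit = 2.4·20·10·430 / 1000 = 206.4 kN.
  Edge l_c = 35 − 22/2 = 24 → r_n = 123.8 kN; interior l_c = 55 − 22 = 33 → r_n = 170.3 kN.
  R_n,bearing = 1·123.8 + 4·170.3 = 805 kN → 0.75 × 805 = 604 kN.
Bearing governs: 604 kN.

604 kN (bearing governs)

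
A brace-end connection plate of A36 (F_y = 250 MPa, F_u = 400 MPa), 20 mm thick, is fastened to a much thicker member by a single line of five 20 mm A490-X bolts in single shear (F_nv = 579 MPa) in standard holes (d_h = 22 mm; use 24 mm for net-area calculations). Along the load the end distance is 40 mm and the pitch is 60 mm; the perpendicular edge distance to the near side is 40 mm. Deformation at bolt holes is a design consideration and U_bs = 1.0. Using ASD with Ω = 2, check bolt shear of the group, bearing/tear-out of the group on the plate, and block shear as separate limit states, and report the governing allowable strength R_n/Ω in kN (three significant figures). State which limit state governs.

455 kN (bolt shear governs)

Bolt shear: A_b = π·20²/4 = 314.2 mm²; R_n = 579 × 314.2 × 5 × 1 / 1000 = 909.5 kN → 909.5 / 2 = 455 kN.
Bearing: edge l_c = 29, r_n = 278.4 kN; interior l_c = 38, r_n = 364.8 kN; R_n = 278.4 + 4·364.8 = 1738 kN → 869 kN.
Block shear: A_gv = 5600, A_nv = 3440, A_nt = 560 mm²; R_n = min(0.6F_uA_nv, 0.6F_yA_gv) + U_bs·F_u·A_nt = 1050 kN → 525 kN.
Bolt shear governs: 455 kN.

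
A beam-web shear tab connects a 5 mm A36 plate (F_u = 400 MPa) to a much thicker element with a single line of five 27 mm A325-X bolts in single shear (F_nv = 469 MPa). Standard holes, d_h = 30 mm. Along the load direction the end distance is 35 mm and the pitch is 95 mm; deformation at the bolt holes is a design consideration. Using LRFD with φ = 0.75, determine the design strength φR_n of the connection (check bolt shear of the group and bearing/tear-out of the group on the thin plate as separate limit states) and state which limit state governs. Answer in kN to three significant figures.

425 kN (bearing governs)

Bolt shear: A_b = π·27²/4 = 572.6 mm²; R_n = 469 × 572.6 × 5 × 1 / 1000 = 1343 kN → 0.75 × 1343 = 1010 kN.
Bearing (1.2 l_c t F_u ≤ 2.4 d t F_u): upper limit = 2.4·27·5·400 / 1000 = 129.6 kN.
  Edge l_c = 35 − 30/2 = 20 → r_n = 48 kN; interior l_c = 95 − 30 = 65 → r_n = 129.6 kN.
  R_n,bearing = 1·48 + 4·129.6 = 566.4 kN → 0.75 × 566.4 = 425 kN.
Bearing governs: 425 kN.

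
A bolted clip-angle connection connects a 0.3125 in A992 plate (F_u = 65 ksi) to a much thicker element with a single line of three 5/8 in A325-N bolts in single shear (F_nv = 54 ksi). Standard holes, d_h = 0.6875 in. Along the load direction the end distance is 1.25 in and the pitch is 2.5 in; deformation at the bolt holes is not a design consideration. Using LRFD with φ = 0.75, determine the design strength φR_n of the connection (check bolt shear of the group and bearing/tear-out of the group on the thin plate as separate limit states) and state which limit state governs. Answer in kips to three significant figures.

37.3 kips (bolt shear governs)

Bolt shear: A_b = π·0.625²/4 = 0.3068 in²; R_n = 54 × 0.3068 × 3 × 1 = 49.7 kips → 0.75 × 49.7 = 37.3 kips.
Bearing (1.5 l_c t F_u ≤ 3.0 d t F_u): upper limit = 3.0·0.625·0.3125·65 = 38.09 kips.
  Edge l_c = 1.25 − 0.6875/2 = 0.9062 → r_n = 27.61 kips; interior l_c = 2.5 − 0.6875 = 1.812 → r_n = 38.09 kips.
  R_n,bearing = 1·27.61 + 2·38.09 = 103.8 kips → 0.75 × 103.8 = 77.8 kips.
Bolt shear governs: 37.3 kips.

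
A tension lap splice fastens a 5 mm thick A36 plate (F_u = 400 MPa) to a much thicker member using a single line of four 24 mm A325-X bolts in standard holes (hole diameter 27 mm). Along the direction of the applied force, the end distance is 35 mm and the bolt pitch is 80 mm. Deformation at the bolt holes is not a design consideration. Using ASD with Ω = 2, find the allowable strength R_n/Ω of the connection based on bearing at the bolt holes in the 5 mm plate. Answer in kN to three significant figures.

248 kN

Per bolt r_n = 1.5 l_c t F_u ≤ 3.0 d t F_u; upper limit = 3.0 × 24 × 5 × 400 / 1000 = 144 kN.
Edge bolt: l_c = 35 − 27/2 = 21.5 mm → 1.5 × 21.5 × 5 × 400 / 1000 = 64.5 → r_n = 64.5 kN.
Interior bolts: l_c = 80 − 27 = 53 mm → 1.5 × 53 × 5 × 400 / 1000 = 159 → r_n = 144 kN.
R_n = 1 × 64.5 + 3 × 144 = 496.5 kN.
Allowable strength R_n/Ω = 496.5 / 2 = 248 kN.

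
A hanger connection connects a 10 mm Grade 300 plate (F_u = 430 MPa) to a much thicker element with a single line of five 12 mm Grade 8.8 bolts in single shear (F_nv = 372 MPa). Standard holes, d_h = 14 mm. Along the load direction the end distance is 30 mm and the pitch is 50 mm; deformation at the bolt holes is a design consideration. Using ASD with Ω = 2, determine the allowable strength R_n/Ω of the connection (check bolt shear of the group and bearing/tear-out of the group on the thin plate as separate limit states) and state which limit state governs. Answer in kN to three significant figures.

Bolt shear: A_b = π·12²/4 = 113.1 mm²; R_n = 372 × 113.1 × 5 × 1 / 1000 = 210.4 kN → 210.4 / 2 = 105 kN.
Bearing (1.2 l_c t F_u ≤ 2.4 d t F_u): upper limit = 2.4·12·10·430 / 1000 = 123.8 kN.
  Edge l_c = 30 − 14/2 = 23 → r_n = 118.7 kN; interior l_c = 50 − 14 = 36 → r_n = 123.8 kN.
  R_n,bearing = 1·118.7 + 4·123.8 = 614 kN → 614 / 2 = 307 kN.
Bolt shear governs: 105 kN.

105 kN (bolt shear governs)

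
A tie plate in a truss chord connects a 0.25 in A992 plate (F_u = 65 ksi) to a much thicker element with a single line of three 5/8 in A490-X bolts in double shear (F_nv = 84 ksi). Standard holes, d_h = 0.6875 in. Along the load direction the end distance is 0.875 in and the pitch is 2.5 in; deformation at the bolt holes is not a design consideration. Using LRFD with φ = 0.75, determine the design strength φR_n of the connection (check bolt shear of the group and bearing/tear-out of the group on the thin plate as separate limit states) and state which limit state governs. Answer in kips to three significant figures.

55.4 kips (bearing governs)

Bolt shear: A_b = π·0.625²/4 = 0.3068 in²; R_n = 84 × 0.3068 × 3 × 2 = 154.6 kips → 0.75 × 154.6 = 116 kips.
Bearing (1.5 l_c t F_u ≤ 3.0 d t F_u): upper limit = 3.0·0.625·0.25·65 = 30.47 kips.
  Edge l_c = 0.875 − 0.6875/2 = 0.5312 → r_n = 12.95 kips; interior l_c = 2.5 − 0.6875 = 1.812 → r_n = 30.47 kips.
  R_n,bearing = 1·12.95 + 2·30.47 = 73.89 kips → 0.75 × 73.89 = 55.4 kips.
Bearing governs: 55.4 kips.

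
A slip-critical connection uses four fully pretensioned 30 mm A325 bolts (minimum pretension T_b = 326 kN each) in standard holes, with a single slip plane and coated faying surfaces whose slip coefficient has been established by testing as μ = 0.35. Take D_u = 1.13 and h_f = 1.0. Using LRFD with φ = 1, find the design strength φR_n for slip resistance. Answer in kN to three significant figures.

516 kN

R_n = μ · D_u · h_f · T_b · n_s · n_b = 0.35 × 1.13 × 1.0 × 326 × 1 × 4 = 515.7 kN.
Design strength φR_n = 1 × 515.7 = 516 kN.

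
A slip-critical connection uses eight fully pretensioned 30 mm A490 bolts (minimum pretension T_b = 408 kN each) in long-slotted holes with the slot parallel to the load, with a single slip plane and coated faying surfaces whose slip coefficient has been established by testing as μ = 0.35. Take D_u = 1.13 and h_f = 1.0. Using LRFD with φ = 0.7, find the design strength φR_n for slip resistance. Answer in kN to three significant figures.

904 kN

R_n = μ · D_u · h_f · T_b · n_s · n_b = 0.35 × 1.13 × 1.0 × 408 × 1 × 8 = 1291 kN.
Design strength φR_n = 0.7 × 1291 = 904 kN.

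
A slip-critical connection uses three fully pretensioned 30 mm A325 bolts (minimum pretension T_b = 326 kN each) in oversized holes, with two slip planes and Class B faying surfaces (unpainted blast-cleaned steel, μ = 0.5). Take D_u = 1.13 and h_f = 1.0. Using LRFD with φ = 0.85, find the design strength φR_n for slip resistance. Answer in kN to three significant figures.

939 kN

R_n = μ · D_u · h_f · T_b · n_s · n_b = 0.5 × 1.13 × 1.0 × 326 × 2 × 3 = 1105 kN.
Design strength φR_n = 0.85 × 1105 = 939 kN.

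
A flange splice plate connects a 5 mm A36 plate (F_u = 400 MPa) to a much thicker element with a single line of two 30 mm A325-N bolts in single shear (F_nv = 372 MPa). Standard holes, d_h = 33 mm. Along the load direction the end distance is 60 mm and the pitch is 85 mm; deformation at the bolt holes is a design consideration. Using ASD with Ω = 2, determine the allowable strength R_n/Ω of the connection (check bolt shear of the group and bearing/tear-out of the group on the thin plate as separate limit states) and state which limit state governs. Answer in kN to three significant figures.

115 kN (bearing governs)

Bolt shear: A_b = π·30²/4 = 706.9 mm²; R_n = 372 × 706.9 × 2 × 1 / 1000 = 525.9 kN → 525.9 / 2 = 263 kN.
Bearing (1.2 l_c t F_u ≤ 2.4 d t F_u): upper limit = 2.4·30·5·400 / 1000 = 144 kN.
  Edge l_c = 60 − 33/2 = 43.5 → r_n = 104.4 kN; interior l_c = 85 − 33 = 52 → r_n = 124.8 kN.
  R_n,bearing = 1·104.4 + 1·124.8 = 229.2 kN → 229.2 / 2 = 115 kN.
Bearing governs: 115 kN.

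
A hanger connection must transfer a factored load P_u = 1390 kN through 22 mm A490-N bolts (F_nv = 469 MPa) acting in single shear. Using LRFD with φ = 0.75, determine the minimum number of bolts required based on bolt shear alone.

A_b = π·22²/4 = 380.1 mm².
Per-bolt design strength φR_n = 0.75 × 469 × 380.1 × 1 / 1000 = 133.7 kN.
n ≥ 1390 / 133.7 = 10.4 → use 11 bolts.

11 bolts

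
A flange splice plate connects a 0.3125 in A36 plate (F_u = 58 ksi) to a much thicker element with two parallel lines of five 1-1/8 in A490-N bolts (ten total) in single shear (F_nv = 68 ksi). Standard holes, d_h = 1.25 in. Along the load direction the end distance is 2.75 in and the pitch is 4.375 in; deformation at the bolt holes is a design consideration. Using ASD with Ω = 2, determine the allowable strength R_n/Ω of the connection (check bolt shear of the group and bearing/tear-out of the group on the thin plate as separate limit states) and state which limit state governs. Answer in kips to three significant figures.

242 kips (bearing governs)

Bolt shear: A_b = π·1.125²/4 = 0.994 in²; R_n = 68 × 0.994 × 10 × 1 = 675.9 kips → 675.9 / 2 = 338 kips.
Bearing (1.2 l_c t F_u ≤ 2.4 d t F_u): upper limit = 2.4·1.125·0.3125·58 = 48.94 kips.
  Edge l_c = 2.75 − 1.25/2 = 2.125 → r_n = 46.22 kips; interior l_c = 4.375 − 1.25 = 3.125 → r_n = 48.94 kips.
  R_n,bearing = 2·46.22 + 8·48.94 = 483.9 kips → 483.9 / 2 = 242 kips.
Bearing governs: 242 kips.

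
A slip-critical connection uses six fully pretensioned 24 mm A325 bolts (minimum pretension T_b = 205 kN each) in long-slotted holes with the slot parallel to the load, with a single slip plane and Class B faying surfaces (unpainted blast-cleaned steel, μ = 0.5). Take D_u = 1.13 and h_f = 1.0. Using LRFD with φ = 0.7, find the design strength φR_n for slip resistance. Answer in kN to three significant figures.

R_n = μ · D_u · h_f · T_b · n_s · n_b = 0.5 × 1.13 × 1.0 × 205 × 1 × 6 = 694.9 kN.
Design strength φR_n = 0.7 × 694.9 = 486 kN.

486 kN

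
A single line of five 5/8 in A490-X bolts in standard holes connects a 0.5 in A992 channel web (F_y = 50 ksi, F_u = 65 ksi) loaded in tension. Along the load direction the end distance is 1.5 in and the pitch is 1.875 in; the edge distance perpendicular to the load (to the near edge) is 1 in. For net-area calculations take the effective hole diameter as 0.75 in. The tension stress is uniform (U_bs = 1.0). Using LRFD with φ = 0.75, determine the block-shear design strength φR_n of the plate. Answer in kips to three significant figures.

Shear plane L_v = 1.5 + 4·1.875 = 9 in; A_gv = 9 × 0.5 = 4.5 in².
A_nv = (9 − 4.5·0.75) × 0.5 = 2.812 in².
A_nt = (1 − 0.5·0.75) × 0.5 = 0.3125 in².
0.6 F_u A_nv = 109.7 kips; 0.6 F_y A_gv = 135 kips → shear rupture governs the shear term.
R_n = 109.7 + 1.0 × 65 × 0.3125 = 130 kips.
Design strength φR_n = 0.75 × 130 = 97.5 kips.

97.5 kips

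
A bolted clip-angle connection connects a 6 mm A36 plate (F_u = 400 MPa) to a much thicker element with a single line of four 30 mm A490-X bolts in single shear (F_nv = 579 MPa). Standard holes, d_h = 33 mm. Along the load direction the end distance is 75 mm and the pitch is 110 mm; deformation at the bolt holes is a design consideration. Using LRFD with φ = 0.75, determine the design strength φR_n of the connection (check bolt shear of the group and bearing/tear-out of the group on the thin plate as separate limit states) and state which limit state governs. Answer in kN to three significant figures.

Bolt shear: A_b = π·30²/4 = 706.9 mm²; R_n = 579 × 706.9 × 4 × 1 / 1000 = 1637 kN → 0.75 × 1637 = 1230 kN.
Bearing (1.2 l_c t F_u ≤ 2.4 d t F_u): upper limit = 2.4·30·6·400 / 1000 = 172.8 kN.
  Edge l_c = 75 − 33/2 = 58.5 → r_n = 168.5 kN; interior l_c = 110 − 33 = 77 → r_n = 172.8 kN.
  R_n,bearing = 1·168.5 + 3·172.8 = 686.9 kN → 0.75 × 686.9 = 515 kN.
Bearing governs: 515 kN.

515 kN (bearing governs)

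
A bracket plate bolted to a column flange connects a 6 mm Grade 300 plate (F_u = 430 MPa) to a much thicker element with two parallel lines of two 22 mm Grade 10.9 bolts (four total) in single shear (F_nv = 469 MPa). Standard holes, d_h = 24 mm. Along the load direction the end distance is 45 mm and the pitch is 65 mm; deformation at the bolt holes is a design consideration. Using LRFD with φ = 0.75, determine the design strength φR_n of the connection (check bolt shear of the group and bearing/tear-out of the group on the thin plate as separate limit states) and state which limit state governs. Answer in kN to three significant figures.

Bolt shear: A_b = π·22²/4 = 380.1 mm²; R_n = 469 × 380.1 × 4 × 1 / 1000 = 713.1 kN → 0.75 × 713.1 = 535 kN.
Bearing (1.2 l_c t F_u ≤ 2.4 d t F_u): upper limit = 2.4·22·6·430 / 1000 = 136.2 kN.
  Edge l_c = 45 − 24/2 = 33 → r_n = 102.2 kN; interior l_c = 65 − 24 = 41 → r_n = 126.9 kN.
  R_n,bearing = 2·102.2 + 2·126.9 = 458.2 kN → 0.75 × 458.2 = 344 kN.
Bearing governs: 344 kN.

344 kN (bearing governs)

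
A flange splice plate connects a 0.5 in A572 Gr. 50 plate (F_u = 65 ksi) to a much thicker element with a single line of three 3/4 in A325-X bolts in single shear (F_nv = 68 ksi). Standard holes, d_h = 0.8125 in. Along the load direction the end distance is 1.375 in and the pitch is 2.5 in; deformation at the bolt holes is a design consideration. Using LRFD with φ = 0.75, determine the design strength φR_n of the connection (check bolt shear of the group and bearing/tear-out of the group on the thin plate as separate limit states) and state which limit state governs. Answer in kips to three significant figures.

Bolt shear: A_b = π·0.75²/4 = 0.4418 in²; R_n = 68 × 0.4418 × 3 × 1 = 90.12 kips → 0.75 × 90.12 = 67.6 kips.
Bearing (1.2 l_c t F_u ≤ 2.4 d t F_u): upper limit = 2.4·0.75·0.5·65 = 58.5 kips.
  Edge l_c = 1.375 − 0.8125/2 = 0.9688 → r_n = 37.78 kips; interior l_c = 2.5 − 0.8125 = 1.688 → r_n = 58.5 kips.
  R_n,bearing = 1·37.78 + 2·58.5 = 154.8 kips → 0.75 × 154.8 = 116 kips.
Bolt shear governs: 67.6 kips.

67.6 kips (bolt shear governs)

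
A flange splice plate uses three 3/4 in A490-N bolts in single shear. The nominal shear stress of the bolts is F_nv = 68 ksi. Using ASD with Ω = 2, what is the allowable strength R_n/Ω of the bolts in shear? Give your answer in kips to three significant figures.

45.1 kips

A_b = π × 0.75² / 4 = 0.4418 in².
R_n = F_nv · A_b · n · n_s = 68 × 0.4418 × 3 × 1 = 90.12 kips.
Allowable strength R_n/Ω = 90.12 / 2 = 45.1 kips.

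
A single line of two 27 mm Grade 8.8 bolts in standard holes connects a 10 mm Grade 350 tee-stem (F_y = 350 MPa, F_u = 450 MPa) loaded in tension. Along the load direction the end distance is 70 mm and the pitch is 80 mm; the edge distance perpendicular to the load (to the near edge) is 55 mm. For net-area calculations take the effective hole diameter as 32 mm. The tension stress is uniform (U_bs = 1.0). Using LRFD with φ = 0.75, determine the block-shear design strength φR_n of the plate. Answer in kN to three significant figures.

Shear plane L_v = 70 + 1·80 = 150 mm; A_gv = 150 × 10 = 1500 mm².
A_nv = (150 − 1.5·32) × 10 = 1020 mm².
A_nt = (55 − 0.5·32) × 10 = 390 mm².
0.6 F_u A_nv = 275.4 kN; 0.6 F_y A_gv = 315 kN → shear rupture governs the shear term.
R_n = 275.4 + 1.0 × 450 × 390 / 1000 = 450.9 kN.
Design strength φR_n = 0.75 × 450.9 = 338 kN.

338 kN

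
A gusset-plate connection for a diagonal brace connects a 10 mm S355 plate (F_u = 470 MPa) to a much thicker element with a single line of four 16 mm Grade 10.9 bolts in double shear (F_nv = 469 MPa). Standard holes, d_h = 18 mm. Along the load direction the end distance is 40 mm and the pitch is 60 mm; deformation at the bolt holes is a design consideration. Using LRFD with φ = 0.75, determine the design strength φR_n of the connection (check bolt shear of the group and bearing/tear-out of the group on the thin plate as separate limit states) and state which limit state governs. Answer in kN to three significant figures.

Bolt shear: A_b = π·16²/4 = 201.1 mm²; R_n = 469 × 201.1 × 4 × 2 / 1000 = 754.4 kN → 0.75 × 754.4 = 566 kN.
Bearing (1.2 l_c t F_u ≤ 2.4 d t F_u): upper limit = 2.4·16·10·470 / 1000 = 180.5 kN.
  Edge l_c = 40 − 18/2 = 31 → r_n = 174.8 kN; interior l_c = 60 − 18 = 42 → r_n = 180.5 kN.
  R_n,bearing = 1·174.8 + 3·180.5 = 716.3 kN → 0.75 × 716.3 = 537 kN.
Bearing governs: 537 kN.

537 kN (bearing governs)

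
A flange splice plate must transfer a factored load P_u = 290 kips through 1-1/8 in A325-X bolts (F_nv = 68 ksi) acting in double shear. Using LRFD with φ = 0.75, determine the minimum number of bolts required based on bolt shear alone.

A_b = π·1.125²/4 = 0.994 in².
Per-bolt design strength φR_n = 0.75 × 68 × 0.994 × 2 = 101.4 kips.
n ≥ 290 / 101.4 = 2.86 → use 3 bolts.

3 bolts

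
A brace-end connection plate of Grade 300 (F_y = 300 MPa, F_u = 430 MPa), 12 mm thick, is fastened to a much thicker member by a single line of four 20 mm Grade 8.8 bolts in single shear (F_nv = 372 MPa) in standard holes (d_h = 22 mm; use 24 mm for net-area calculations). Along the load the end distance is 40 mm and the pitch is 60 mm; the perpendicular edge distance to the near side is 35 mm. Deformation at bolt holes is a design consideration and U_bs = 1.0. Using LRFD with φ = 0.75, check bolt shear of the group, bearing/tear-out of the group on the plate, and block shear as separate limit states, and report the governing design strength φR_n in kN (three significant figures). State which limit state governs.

Bolt shear: A_b = π·20²/4 = 314.2 mm²; R_n = 372 × 314.2 × 4 × 1 / 1000 = 467.5 kN → 0.75 × 467.5 = 351 kN.
Bearing: edge l_c = 29, r_n = 179.6 kN; interior l_c = 38, r_n = 235.3 kN; R_n = 179.6 + 3·235.3 = 885.5 kN → 664 kN.
Block shear: A_gv = 2640, A_nv = 1632, A_nt = 276 mm²; R_n = min(0.6F_uA_nv, 0.6F_yA_gv) + U_bs·F_u·A_nt = 539.7 kN → 405 kN.
Bolt shear governs: 351 kN.

351 kN (bolt shear governs)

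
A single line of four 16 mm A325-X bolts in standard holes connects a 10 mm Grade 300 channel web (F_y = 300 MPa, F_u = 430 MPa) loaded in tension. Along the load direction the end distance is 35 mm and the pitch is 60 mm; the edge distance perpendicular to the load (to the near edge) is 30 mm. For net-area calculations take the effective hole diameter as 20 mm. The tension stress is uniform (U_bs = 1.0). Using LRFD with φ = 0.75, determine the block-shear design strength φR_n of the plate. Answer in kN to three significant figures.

Shear plane L_v = 35 + 3·60 = 215 mm; A_gv = 215 × 10 = 2150 mm².
A_nv = (215 − 3.5·20) × 10 = 1450 mm².
A_nt = (30 − 0.5·20) × 10 = 200 mm².
0.6 F_u A_nv = 374.1 kN; 0.6 F_y A_gv = 387 kN → shear rupture governs the shear term.
R_n = 374.1 + 1.0 × 430 × 200 / 1000 = 460.1 kN.
Design strength φR_n = 0.75 × 460.1 = 345 kN.

345 kN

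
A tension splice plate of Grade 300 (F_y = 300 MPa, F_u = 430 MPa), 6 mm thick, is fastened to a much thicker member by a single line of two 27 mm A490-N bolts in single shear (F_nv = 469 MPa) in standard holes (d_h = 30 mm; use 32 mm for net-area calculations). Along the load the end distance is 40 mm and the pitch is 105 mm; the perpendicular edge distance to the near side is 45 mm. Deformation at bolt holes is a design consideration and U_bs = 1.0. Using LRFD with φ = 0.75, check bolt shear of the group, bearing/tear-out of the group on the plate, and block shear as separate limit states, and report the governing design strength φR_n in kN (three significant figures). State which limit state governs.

Bolt shear: A_b = π·27²/4 = 572.6 mm²; R_n = 469 × 572.6 × 2 × 1 / 1000 = 537.1 kN → 0.75 × 537.1 = 403 kN.
Bearing: edge l_c = 25, r_n = 77.4 kN; interior l_c = 75, r_n = 167.2 kN; R_n = 77.4 + 1·167.2 = 244.6 kN → 183 kN.
Block shear: A_gv = 870, A_nv = 582, A_nt = 174 mm²; R_n = min(0.6F_uA_nv, 0.6F_yA_gv) + U_bs·F_u·A_nt = 225 kN → 169 kN.
Block shear governs: 169 kN.

169 kN (block shear governs)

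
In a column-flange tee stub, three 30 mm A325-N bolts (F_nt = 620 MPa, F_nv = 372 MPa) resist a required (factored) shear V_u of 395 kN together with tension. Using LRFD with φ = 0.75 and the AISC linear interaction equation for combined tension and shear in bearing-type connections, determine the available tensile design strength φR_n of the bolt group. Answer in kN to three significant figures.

A_b = π·30²/4 = 706.9 mm²; f_rv = 395 × 1000 / (3 × 706.9) = 186.3 MPa.
F'_nt = 1.3 F_nt − (F_nt / φF_nv) f_rv = 1.3·620 − (620/(0.75·372))·186.3 = 392.1 MPa, capped at F_nt → F'_nt = 392.1 MPa.
R_n = F'_nt · A_b · n = 392.1 × 706.9 × 3 / 1000 = 831.4 kN.
Design strength φR_n = 0.75 × 831.4 = 624 kN.

624 kN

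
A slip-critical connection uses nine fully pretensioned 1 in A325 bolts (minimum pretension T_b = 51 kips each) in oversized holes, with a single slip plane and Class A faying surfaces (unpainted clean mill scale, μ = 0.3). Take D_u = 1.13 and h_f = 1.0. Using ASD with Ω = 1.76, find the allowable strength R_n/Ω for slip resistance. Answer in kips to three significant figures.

R_n = μ · D_u · h_f · T_b · n_s · n_b = 0.3 × 1.13 × 1.0 × 51 × 1 × 9 = 155.6 kips.
Allowable strength R_n/Ω = 155.6 / 1.76 = 88.4 kips.

88.4 kips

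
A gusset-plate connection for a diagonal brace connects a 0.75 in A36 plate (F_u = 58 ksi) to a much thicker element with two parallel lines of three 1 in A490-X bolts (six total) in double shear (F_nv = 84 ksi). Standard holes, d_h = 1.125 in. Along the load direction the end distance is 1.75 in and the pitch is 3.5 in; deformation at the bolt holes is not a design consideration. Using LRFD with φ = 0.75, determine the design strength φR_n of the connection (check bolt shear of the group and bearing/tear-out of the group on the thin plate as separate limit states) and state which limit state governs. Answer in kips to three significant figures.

508 kips (bearing governs)

Bolt shear: A_b = π·1²/4 = 0.7854 in²; R_n = 84 × 0.7854 × 6 × 2 = 791.7 kips → 0.75 × 791.7 = 594 kips.
Bearing (1.5 l_c t F_u ≤ 3.0 d t F_u): upper limit = 3.0·1·0.75·58 = 130.5 kips.
  Edge l_c = 1.75 − 1.125/2 = 1.188 → r_n = 77.48 kips; interior l_c = 3.5 − 1.125 = 2.375 → r_n = 130.5 kips.
  R_n,bearing = 2·77.48 + 4·130.5 = 677 kips → 0.75 × 677 = 508 kips.
Bearing governs: 508 kips.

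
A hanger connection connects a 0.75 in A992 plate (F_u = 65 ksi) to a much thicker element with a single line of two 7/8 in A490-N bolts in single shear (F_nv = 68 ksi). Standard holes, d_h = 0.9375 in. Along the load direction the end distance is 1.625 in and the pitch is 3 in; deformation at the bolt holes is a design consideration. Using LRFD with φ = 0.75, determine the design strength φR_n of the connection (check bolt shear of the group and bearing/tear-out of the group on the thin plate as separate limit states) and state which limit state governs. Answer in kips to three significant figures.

61.3 kips (bolt shear governs)

Bolt shear: A_b = π·0.875²/4 = 0.6013 in²; R_n = 68 × 0.6013 × 2 × 1 = 81.78 kips → 0.75 × 81.78 = 61.3 kips.
Bearing (1.2 l_c t F_u ≤ 2.4 d t F_u): upper limit = 2.4·0.875·0.75·65 = 102.4 kips.
  Edge l_c = 1.625 − 0.9375/2 = 1.156 → r_n = 67.64 kips; interior l_c = 3 − 0.9375 = 2.062 → r_n = 102.4 kips.
  R_n,bearing = 1·67.64 + 1·102.4 = 170 kips → 0.75 × 170 = 128 kips.
Bolt shear governs: 61.3 kips.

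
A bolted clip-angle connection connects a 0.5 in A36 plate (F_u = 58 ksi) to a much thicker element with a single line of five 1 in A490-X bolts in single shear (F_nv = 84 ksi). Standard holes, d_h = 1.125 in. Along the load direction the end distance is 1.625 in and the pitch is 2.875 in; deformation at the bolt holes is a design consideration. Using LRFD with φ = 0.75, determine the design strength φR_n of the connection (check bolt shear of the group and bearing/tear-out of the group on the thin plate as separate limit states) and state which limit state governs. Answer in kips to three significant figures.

Bolt shear: A_b = π·1²/4 = 0.7854 in²; R_n = 84 × 0.7854 × 5 × 1 = 329.9 kips → 0.75 × 329.9 = 247 kips.
Bearing (1.2 l_c t F_u ≤ 2.4 d t F_u): upper limit = 2.4·1·0.5·58 = 69.6 kips.
  Edge l_c = 1.625 − 1.125/2 = 1.062 → r_n = 36.97 kips; interior l_c = 2.875 − 1.125 = 1.75 → r_n = 60.9 kips.
  R_n,bearing = 1·36.97 + 4·60.9 = 280.6 kips → 0.75 × 280.6 = 210 kips.
Bearing governs: 210 kips.

210 kips (bearing governs)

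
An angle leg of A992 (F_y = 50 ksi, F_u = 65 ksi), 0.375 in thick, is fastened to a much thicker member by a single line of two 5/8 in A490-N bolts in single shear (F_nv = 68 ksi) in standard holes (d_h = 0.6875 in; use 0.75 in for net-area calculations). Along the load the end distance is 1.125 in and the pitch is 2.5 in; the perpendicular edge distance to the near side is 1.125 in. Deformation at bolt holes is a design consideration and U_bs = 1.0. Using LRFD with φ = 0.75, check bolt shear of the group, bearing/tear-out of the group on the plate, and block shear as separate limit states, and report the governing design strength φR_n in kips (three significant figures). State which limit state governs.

Bolt shear: A_b = π·0.625²/4 = 0.3068 in²; R_n = 68 × 0.3068 × 2 × 1 = 41.72 kips → 0.75 × 41.72 = 31.3 kips.
Bearing: edge l_c = 0.7812, r_n = 22.85 kips; interior l_c = 1.812, r_n = 36.56 kips; R_n = 22.85 + 1·36.56 = 59.41 kips → 44.6 kips.
Block shear: A_gv = 1.359, A_nv = 0.9375, A_nt = 0.2812 in²; R_n = min(0.6F_uA_nv, 0.6F_yA_gv) + U_bs·F_u·A_nt = 54.84 kips → 41.1 kips.
Bolt shear governs: 31.3 kips.

31.3 kips (bolt shear governs)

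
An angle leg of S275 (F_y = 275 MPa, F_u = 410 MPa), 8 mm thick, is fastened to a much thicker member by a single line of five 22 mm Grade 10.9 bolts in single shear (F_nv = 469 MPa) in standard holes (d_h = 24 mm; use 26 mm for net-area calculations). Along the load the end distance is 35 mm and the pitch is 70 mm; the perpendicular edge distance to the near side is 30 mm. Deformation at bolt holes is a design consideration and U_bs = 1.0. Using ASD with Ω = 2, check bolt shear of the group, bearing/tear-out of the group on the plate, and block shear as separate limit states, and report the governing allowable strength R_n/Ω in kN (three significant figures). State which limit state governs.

Bolt shear: A_b = π·22²/4 = 380.1 mm²; R_n = 469 × 380.1 × 5 × 1 / 1000 = 891.4 kN → 891.4 / 2 = 446 kN.
Bearing: edge l_c = 23, r_n = 90.53 kN; interior l_c = 46, r_n = 173.2 kN; R_n = 90.53 + 4·173.2 = 783.3 kN → 392 kN.
Block shear: A_gv = 2520, A_nv = 1584, A_nt = 136 mm²; R_n = min(0.6F_uA_nv, 0.6F_yA_gv) + U_bs·F_u·A_nt = 445.4 kN → 223 kN.
Block shear governs: 223 kN.

223 kN (block shear governs)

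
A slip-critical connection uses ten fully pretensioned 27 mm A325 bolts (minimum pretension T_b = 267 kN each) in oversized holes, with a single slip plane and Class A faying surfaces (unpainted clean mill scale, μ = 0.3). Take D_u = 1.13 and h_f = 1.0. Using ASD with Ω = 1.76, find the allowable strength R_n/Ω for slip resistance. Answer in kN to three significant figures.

514 kN

R_n = μ · D_u · h_f · T_b · n_s · n_b = 0.3 × 1.13 × 1.0 × 267 × 1 × 10 = 905.1 kN.
Allowable strength R_n/Ω = 905.1 / 1.76 = 514 kN.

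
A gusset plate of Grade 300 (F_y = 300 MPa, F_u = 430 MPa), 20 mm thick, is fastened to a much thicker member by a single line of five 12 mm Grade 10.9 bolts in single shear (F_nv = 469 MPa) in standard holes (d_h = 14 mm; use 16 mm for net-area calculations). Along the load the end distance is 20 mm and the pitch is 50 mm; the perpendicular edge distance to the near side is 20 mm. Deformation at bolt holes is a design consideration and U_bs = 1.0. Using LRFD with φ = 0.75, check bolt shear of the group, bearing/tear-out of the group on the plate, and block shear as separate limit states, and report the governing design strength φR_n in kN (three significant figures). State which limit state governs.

Bolt shear: A_b = π·12²/4 = 113.1 mm²; R_n = 469 × 113.1 × 5 × 1 / 1000 = 265.2 kN → 0.75 × 265.2 = 199 kN.
Bearing: edge l_c = 13, r_n = 134.2 kN; interior l_c = 36, r_n = 247.7 kN; R_n = 134.2 + 4·247.7 = 1125 kN → 844 kN.
Block shear: A_gv = 4400, A_nv = 2960, A_nt = 240 mm²; R_n = min(0.6F_uA_nv, 0.6F_yA_gv) + U_bs·F_u·A_nt = 866.9 kN → 650 kN.
Bolt shear governs: 199 kN.

199 kN (bolt shear governs)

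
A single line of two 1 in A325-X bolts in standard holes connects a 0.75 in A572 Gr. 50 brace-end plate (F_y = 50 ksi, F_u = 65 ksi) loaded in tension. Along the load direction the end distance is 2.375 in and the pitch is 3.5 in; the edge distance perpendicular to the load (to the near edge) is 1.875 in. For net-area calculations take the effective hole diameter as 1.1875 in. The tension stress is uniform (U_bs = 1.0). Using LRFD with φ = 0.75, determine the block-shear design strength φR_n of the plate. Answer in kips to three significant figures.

Shear plane L_v = 2.375 + 1·3.5 = 5.875 in; A_gv = 5.875 × 0.75 = 4.406 in².
A_nv = (5.875 − 1.5·1.1875) × 0.75 = 3.07 in².
A_nt = (1.875 − 0.5·1.1875) × 0.75 = 0.9609 in².
0.6 F_u A_nv = 119.7 kips; 0.6 F_y A_gv = 132.2 kips → shear rupture governs the shear term.
R_n = 119.7 + 1.0 × 65 × 0.9609 = 182.2 kips.
Design strength φR_n = 0.75 × 182.2 = 137 kips.

137 kips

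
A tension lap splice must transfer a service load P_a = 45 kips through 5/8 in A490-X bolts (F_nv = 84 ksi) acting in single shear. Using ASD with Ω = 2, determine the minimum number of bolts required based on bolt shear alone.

A_b = π·0.625²/4 = 0.3068 in².
Per-bolt allowable strength R_n/Ω = 84 × 0.3068 × 1 / 2 = 12.89 kips.
n ≥ 45 / 12.89 = 3.492 → use 4 bolts.

4 bolts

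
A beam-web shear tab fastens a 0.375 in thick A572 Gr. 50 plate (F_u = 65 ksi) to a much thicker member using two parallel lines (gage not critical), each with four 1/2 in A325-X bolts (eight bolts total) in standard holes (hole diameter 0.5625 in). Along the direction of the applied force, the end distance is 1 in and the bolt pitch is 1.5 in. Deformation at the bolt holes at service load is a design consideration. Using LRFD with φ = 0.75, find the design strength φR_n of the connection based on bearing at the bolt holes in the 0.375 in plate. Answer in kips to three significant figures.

155 kips

Per bolt r_n = 1.2 l_c t F_u ≤ 2.4 d t F_u; upper limit = 2.4 × 0.5 × 0.375 × 65 = 29.25 kips.
Edge bolt: l_c = 1 − 0.5625/2 = 0.7188 in → 1.2 × 0.7188 × 0.375 × 65 = 21.02 → r_n = 21.02 kips.
Interior bolts: l_c = 1.5 − 0.5625 = 0.9375 in → 1.2 × 0.9375 × 0.375 × 65 = 27.42 → r_n = 27.42 kips.
R_n = 2 × 21.02 + 6 × 27.42 = 206.6 kips.
Design strength φR_n = 0.75 × 206.6 = 155 kips.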